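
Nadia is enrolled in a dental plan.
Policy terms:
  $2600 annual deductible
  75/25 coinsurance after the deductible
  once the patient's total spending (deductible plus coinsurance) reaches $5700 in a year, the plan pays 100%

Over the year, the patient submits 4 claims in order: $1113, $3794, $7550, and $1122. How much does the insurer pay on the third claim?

#1 ($1113): fully absorbed by the deductible. Patient pays $1113; OOP now $1113. Plan pays $1113 − $1113 = $0.
#2 ($3794): $1487 to deductible, leaving $2307; coinsurance $2307 × 25% = $576.75. Patient owes $2063.75 (running OOP $3176.75). Plan pays $3794 − $2063.75 = $1730.25.
#3 ($7550): deductible already satisfied, so patient's share is 25% × $7550 = $1887.50. Cost to patient: $1887.50. OOP to date $5064.25. Insurer: $7550 − $1887.50 = $5662.50.

$5662.50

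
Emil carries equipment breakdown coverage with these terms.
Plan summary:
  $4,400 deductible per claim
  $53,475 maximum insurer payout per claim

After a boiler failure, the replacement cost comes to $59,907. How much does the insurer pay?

Less the $4,400 deductible: $59,907 − $4,400 = $55,507.
$55,507 exceeds the $53,475 limit, so the insurer pays the limit: $53,475.

$53,475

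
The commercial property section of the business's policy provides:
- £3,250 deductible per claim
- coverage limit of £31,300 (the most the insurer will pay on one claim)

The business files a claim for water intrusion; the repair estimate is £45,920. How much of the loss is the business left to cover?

£14,620

After the deductible, £45,920 − £3,250 = £42,670 remains.
The £31,300 per-incident cap binds; insurer pays £31,300.
The business bears the rest of the original loss: £45,920 − £31,300 = £14,620.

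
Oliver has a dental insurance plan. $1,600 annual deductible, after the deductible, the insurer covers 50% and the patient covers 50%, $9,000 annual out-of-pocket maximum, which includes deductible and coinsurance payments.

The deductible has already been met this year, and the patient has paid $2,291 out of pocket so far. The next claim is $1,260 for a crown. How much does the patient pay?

$630

The deductible is already satisfied, so the full bill goes to coinsurance.
50% of $1,260 = $630 falls to the patient.
Cumulative spending $2,291 + $630 = $2,921 stays under the $9,000 maximum.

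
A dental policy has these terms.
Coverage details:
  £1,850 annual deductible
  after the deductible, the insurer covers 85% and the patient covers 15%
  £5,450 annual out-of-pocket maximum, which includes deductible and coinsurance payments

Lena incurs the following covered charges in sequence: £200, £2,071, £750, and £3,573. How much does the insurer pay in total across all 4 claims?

Claim 1 — £200: fully absorbed by the deductible. Patient pays £200; OOP now £200. Insurer: £200 − £200 = £0.
Claim 2 — £2,071: deductible takes £1,650, £421 remains; coinsurance £421 × 15% = £63.15. Patient pays £1,713.15; OOP now £1,913.15. Plan pays £2,071 − £1,713.15 = £357.85.
Claim 3 — £750: 15% coinsurance on £750 = £112.50. Patient pays £112.50; OOP now £2,025.65. Plan pays £750 − £112.50 = £637.50.
Claim 4 — £3,573: deductible met; 15% of £3,573 = £535.95. Patient pays £535.95; OOP now £2,561.60. Plan pays £3,573 − £535.95 = £3,037.05.
Insurer total = bills − patient's total = £6,594 − £2,561.60 = £4,032.40.

£4,032.40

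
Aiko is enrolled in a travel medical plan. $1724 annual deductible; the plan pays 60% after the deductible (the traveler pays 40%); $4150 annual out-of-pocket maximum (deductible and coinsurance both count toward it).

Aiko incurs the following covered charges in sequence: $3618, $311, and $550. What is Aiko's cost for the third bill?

$220

Claim 1 — $3618: $1724 to deductible, leaving $1894; traveler's 40% is $757.60. Traveler owes $2481.60 (running OOP $2481.60).
Claim 2 — $311: deductible already satisfied, so traveler's share is 40% × $311 = $124.40. Traveler pays $124.40; OOP now $2606.
Claim 3 — $550: 40% coinsurance on $550 = $220. Traveler pays $220; OOP now $2826.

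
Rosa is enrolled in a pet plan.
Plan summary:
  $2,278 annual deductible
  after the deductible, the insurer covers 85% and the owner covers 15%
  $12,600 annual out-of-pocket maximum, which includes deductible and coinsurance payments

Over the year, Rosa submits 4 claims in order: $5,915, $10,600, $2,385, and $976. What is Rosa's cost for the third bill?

Claim 1 — $5,915: $2,278 to deductible, leaving $3,637; coinsurance $3,637 × 15% = $545.55. Owner owes $2,823.55 (running OOP $2,823.55).
Claim 2 — $10,600: deductible already satisfied, so owner's share is 15% × $10,600 = $1,590. Owner owes $1,590 (running OOP $4,413.55).
Claim 3 — $2,385: deductible already satisfied, so owner's share is 15% × $2,385 = $357.75. Owner owes $357.75 (running OOP $4,771.30).

$357.75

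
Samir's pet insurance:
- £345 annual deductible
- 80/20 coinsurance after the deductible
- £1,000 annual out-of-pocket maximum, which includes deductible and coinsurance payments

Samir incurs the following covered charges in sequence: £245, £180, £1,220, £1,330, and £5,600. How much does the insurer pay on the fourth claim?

£1,064

Claim 1 (£245): entire amount goes to the deductible. Cost to owner: £245. OOP to date £245. Insurer: £245 − £245 = £0.
Claim 2 (£180): £100 finishes the deductible; £80 goes to coinsurance; 20% of £80 = £16. Owner pays £116; OOP now £361. Plan pays £180 − £116 = £64.
Claim 3 (£1,220): deductible met; 20% of £1,220 = £244. Owner pays £244; OOP now £605. Plan pays £1,220 − £244 = £976.
Claim 4 (£1,330): deductible already satisfied, so owner's share is 20% × £1,330 = £266. Owner pays £266; OOP now £871. Plan pays £1,330 − £266 = £1,064.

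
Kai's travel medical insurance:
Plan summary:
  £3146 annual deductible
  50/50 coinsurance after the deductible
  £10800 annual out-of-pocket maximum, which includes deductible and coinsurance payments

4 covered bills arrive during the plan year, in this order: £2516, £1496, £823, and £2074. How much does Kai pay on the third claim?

£411.50

Claim 1 — £2516: entire amount goes to the deductible. Traveler pays £2516; OOP now £2516.
Claim 2 — £1496: £630 finishes the deductible; £866 goes to coinsurance; traveler's 50% is £433. Cost to traveler: £1063. OOP to date £3579.
Claim 3 — £823: deductible already satisfied, so traveler's share is 50% × £823 = £411.50. Cost to traveler: £411.50. OOP to date £3990.50.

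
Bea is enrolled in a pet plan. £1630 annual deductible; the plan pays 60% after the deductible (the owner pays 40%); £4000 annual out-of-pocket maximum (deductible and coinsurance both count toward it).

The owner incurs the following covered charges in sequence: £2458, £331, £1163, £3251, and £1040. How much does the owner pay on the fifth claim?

Bill 1, £2458: £1630 finishes the deductible; £828 goes to coinsurance; owner's 40% is £331.20. Owner owes £1961.20 (running OOP £1961.20).
Bill 2, £331: 40% coinsurance on £331 = £132.40. Owner owes £132.40 (running OOP £2093.60).
Bill 3, £1163: 40% coinsurance on £1163 = £465.20. Owner owes £465.20 (running OOP £2558.80).
Bill 4, £3251: deductible met; 40% of £3251 = £1300.40. Owner owes £1300.40 (running OOP £3859.20).
Bill 5, £1040: 40% coinsurance on £1040 = £416. Adding that to £3859.20 gives £4275.20, past the £4000 cap; owner pays only £4000 − £3859.20 = £140.80.

£140.80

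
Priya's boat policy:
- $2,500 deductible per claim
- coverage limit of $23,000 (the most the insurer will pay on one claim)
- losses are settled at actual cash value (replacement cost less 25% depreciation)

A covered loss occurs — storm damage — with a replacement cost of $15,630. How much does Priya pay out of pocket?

Actual cash value after 25% depreciation: $15,630 × 75% = $11,722.50.
After the deductible, $11,722.50 − $2,500 = $9,222.50 remains.
That's under the $23,000 cap, so the insurer reimburses the full $9,222.50.
Out of pocket: $15,630 − $9,222.50 = $6,407.50.

$6,407.50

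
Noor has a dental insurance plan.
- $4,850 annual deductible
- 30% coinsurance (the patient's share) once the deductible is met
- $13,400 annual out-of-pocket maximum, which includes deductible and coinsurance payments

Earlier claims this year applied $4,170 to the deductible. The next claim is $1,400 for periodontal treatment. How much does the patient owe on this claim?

$896

Remaining deductible: $4,850 − $4,170 = $680.
That leaves $1,400 − $680 = $720 for coinsurance.
Coinsurance: $720 × 30% = $216.
Patient responsibility before any cap: $680 + $216 = $896.
Year-to-date out-of-pocket becomes $4,170 + $896 = $5,066, still under the $13,400 maximum, so no cap applies.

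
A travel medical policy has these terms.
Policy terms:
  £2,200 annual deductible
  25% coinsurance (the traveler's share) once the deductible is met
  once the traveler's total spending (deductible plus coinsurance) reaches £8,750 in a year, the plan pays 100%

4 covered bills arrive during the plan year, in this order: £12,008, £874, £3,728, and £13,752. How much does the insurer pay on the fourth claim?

Bill 1, £12,008: deductible takes £2,200, £9,808 remains; 25% of £9,808 = £2,452. Traveler owes £4,652 (running OOP £4,652). Plan pays £12,008 − £4,652 = £7,356.
Bill 2, £874: 25% coinsurance on £874 = £218.50. Traveler pays £218.50; OOP now £4,870.50. Plan pays £874 − £218.50 = £655.50.
Bill 3, £3,728: deductible already satisfied, so traveler's share is 25% × £3,728 = £932. Traveler pays £932; OOP now £5,802.50. Insurer: £3,728 − £932 = £2,796.
Bill 4, £13,752: 25% coinsurance on £13,752 = £3,438. OOP would hit £9,240.50 > £8,750, so the cap limits the traveler to £8,750 − £5,802.50 = £2,947.50. Insurer: £13,752 − £2,947.50 = £10,804.50.

£10,804.50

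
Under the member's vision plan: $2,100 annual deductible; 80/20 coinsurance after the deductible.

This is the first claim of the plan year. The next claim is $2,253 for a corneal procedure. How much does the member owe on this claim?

$2,130.60

Deductible not yet touched, so the first $2,100 of the bill goes to the deductible.
The remaining $153 (= $2,253 − $2,100) moves to coinsurance.
Coinsurance: $153 × 20% = $30.60.
So the member owes $2,100 + $30.60 = $2,130.60.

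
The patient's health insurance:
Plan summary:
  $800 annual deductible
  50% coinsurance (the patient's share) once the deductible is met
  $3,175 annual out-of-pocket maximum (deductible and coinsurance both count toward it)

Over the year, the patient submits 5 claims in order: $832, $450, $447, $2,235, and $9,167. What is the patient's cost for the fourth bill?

Bill 1, $832: deductible takes $800, $32 remains; patient's 50% is $16. Patient pays $816; OOP now $816.
Bill 2, $450: deductible met; 50% of $450 = $225. Cost to patient: $225. OOP to date $1,041.
Bill 3, $447: deductible already satisfied, so patient's share is 50% × $447 = $223.50. Cost to patient: $223.50. OOP to date $1,264.50.
Bill 4, $2,235: deductible met; 50% of $2,235 = $1,117.50. Patient owes $1,117.50 (running OOP $2,382).

$1,117.50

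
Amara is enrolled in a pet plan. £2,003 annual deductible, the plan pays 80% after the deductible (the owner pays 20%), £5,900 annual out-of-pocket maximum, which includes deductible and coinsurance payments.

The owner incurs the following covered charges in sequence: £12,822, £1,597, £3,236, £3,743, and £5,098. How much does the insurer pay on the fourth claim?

£2,994.40

Claim 1 — £12,822: £2,003 finishes the deductible; £10,819 goes to coinsurance; 20% of £10,819 = £2,163.80. Owner pays £4,166.80; OOP now £4,166.80. Plan pays £12,822 − £4,166.80 = £8,655.20.
Claim 2 — £1,597: 20% coinsurance on £1,597 = £319.40. Owner pays £319.40; OOP now £4,486.20. Insurer: £1,597 − £319.40 = £1,277.60.
Claim 3 — £3,236: deductible met; 20% of £3,236 = £647.20. Owner owes £647.20 (running OOP £5,133.40). Plan pays £3,236 − £647.20 = £2,588.80.
Claim 4 — £3,743: 20% coinsurance on £3,743 = £748.60. Owner pays £748.60; OOP now £5,882. Plan pays £3,743 − £748.60 = £2,994.40.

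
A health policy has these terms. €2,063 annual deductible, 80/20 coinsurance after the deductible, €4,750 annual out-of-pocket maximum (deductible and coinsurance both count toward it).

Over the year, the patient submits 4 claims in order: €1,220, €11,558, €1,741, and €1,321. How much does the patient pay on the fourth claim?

#1 (€1,220): fully absorbed by the deductible. Patient pays €1,220; OOP now €1,220.
#2 (€11,558): €843 to deductible, leaving €10,715; coinsurance €10,715 × 20% = €2,143. Patient pays €2,986; OOP now €4,206.
#3 (€1,741): deductible already satisfied, so patient's share is 20% × €1,741 = €348.20. Cost to patient: €348.20. OOP to date €4,554.20.
#4 (€1,321): 20% coinsurance on €1,321 = €264.20. Adding that to €4,554.20 gives €4,818.40, past the €4,750 cap; patient pays only €4,750 − €4,554.20 = €195.80.

€195.80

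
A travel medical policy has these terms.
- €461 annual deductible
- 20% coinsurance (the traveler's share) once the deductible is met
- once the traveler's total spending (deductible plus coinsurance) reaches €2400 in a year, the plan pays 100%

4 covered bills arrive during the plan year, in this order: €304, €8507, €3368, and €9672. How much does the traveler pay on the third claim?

Claim 1 (€304): all of it applies to the deductible. Traveler owes €304 (running OOP €304).
Claim 2 (€8507): €157 to deductible, leaving €8350; 20% of €8350 = €1670. Traveler owes €1827 (running OOP €2131).
Claim 3 (€3368): deductible already satisfied, so traveler's share is 20% × €3368 = €673.60. That would push OOP to €2804.60, over the €2400 cap, so traveler pays €2400 − €2131 = €269.

€269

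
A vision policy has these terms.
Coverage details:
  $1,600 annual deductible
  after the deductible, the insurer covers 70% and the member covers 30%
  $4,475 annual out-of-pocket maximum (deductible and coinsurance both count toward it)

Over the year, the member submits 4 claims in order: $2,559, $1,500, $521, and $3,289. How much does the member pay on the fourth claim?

Claim 1 — $2,559: $1,600 to deductible, leaving $959; coinsurance $959 × 30% = $287.70. Cost to member: $1,887.70. OOP to date $1,887.70.
Claim 2 — $1,500: 30% coinsurance on $1,500 = $450. Member pays $450; OOP now $2,337.70.
Claim 3 — $521: deductible already satisfied, so member's share is 30% × $521 = $156.30. Cost to member: $156.30. OOP to date $2,494.
Claim 4 — $3,289: deductible already satisfied, so member's share is 30% × $3,289 = $986.70. Member owes $986.70 (running OOP $3,480.70).

$986.70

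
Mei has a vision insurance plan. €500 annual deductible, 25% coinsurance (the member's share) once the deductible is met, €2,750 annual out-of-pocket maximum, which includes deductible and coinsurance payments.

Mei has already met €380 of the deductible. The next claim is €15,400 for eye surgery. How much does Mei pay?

Remaining deductible: €500 − €380 = €120.
The remaining €15,280 (= €15,400 − €120) moves to coinsurance.
Member's 25% share of €15,280 is €3,820.
Member responsibility before any cap: €120 + €3,820 = €3,940.
Year-to-date out-of-pocket would reach €380 + €3,940 = €4,320, above the €2,750 maximum, so the member pays only €2,750 − €380 = €2,370.

€2,370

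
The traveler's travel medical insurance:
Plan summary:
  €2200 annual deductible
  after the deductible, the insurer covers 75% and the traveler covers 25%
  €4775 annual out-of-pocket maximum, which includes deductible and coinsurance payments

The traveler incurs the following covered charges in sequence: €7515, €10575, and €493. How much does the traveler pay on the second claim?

Bill 1, €7515: €2200 to deductible, leaving €5315; traveler's 25% is €1328.75. Traveler pays €3528.75; OOP now €3528.75.
Bill 2, €10575: deductible already satisfied, so traveler's share is 25% × €10575 = €2643.75. That would push OOP to €6172.50, over the €4775 cap, so traveler pays €4775 − €3528.75 = €1246.25.

€1246.25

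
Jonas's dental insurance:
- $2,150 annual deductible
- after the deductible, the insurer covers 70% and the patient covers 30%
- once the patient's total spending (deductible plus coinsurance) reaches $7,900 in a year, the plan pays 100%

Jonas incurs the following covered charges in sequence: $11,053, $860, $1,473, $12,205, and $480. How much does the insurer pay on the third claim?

$1,031.10

Claim 1 ($11,053): deductible takes $2,150, $8,903 remains; patient's 30% is $2,670.90. Cost to patient: $4,820.90. OOP to date $4,820.90. Insurer: $11,053 − $4,820.90 = $6,232.10.
Claim 2 ($860): 30% coinsurance on $860 = $258. Patient owes $258 (running OOP $5,078.90). Plan pays $860 − $258 = $602.
Claim 3 ($1,473): 30% coinsurance on $1,473 = $441.90. Patient owes $441.90 (running OOP $5,520.80). Insurer: $1,473 − $441.90 = $1,031.10.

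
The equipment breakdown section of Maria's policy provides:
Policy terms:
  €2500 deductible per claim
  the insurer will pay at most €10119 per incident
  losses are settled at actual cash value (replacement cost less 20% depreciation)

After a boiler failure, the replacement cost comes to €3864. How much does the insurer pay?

€591.20

Actual cash value after 20% depreciation: €3864 × 80% = €3091.20.
Subtract the deductible: €3091.20 − €2500 = €591.20.
€591.20 ≤ €10119, so the limit doesn't bind; insurer pays €591.20.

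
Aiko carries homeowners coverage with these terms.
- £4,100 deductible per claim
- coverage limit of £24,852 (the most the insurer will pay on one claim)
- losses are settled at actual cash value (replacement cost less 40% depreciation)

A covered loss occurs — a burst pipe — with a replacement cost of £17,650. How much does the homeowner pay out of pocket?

At 40% depreciation, ACV = £17,650 − £7,060 = £10,590.
Less the £4,100 deductible: £10,590 − £4,100 = £6,490.
£6,490 is within the £24,852 limit, so the insurer pays £6,490.
Homeowner's share is the uncovered remainder: £17,650 − £6,490 = £11,160.

£11,160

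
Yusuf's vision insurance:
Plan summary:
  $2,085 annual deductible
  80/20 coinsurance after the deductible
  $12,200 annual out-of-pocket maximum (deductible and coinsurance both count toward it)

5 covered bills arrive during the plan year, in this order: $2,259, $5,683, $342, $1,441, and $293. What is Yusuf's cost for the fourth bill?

#1 ($2,259): $2,085 to deductible, leaving $174; 20% of $174 = $34.80. Member owes $2,119.80 (running OOP $2,119.80).
#2 ($5,683): deductible already satisfied, so member's share is 20% × $5,683 = $1,136.60. Member pays $1,136.60; OOP now $3,256.40.
#3 ($342): 20% coinsurance on $342 = $68.40. Member pays $68.40; OOP now $3,324.80.
#4 ($1,441): deductible met; 20% of $1,441 = $288.20. Cost to member: $288.20. OOP to date $3,613.

$288.20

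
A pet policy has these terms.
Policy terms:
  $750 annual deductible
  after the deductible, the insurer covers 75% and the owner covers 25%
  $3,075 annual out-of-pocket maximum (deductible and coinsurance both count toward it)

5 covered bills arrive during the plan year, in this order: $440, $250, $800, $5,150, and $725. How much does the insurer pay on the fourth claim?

$3,862.50

Bill 1, $440: entire amount goes to the deductible. Owner owes $440 (running OOP $440). Plan pays $440 − $440 = $0.
Bill 2, $250: all of it applies to the deductible. Cost to owner: $250. OOP to date $690. Insurer: $250 − $250 = $0.
Bill 3, $800: $60 finishes the deductible; $740 goes to coinsurance; owner's 25% is $185. Owner pays $245; OOP now $935. Insurer: $800 − $245 = $555.
Bill 4, $5,150: deductible met; 25% of $5,150 = $1,287.50. Owner pays $1,287.50; OOP now $2,222.50. Insurer: $5,150 − $1,287.50 = $3,862.50.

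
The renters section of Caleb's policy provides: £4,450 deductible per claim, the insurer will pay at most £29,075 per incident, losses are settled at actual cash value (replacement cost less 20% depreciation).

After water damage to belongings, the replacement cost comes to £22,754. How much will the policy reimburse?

£13,753.20

At 20% depreciation, ACV = £22,754 − £4,550.80 = £18,203.20.
Subtract the deductible: £18,203.20 − £4,450 = £13,753.20.
£13,753.20 ≤ £29,075, so the limit doesn't bind; insurer pays £13,753.20.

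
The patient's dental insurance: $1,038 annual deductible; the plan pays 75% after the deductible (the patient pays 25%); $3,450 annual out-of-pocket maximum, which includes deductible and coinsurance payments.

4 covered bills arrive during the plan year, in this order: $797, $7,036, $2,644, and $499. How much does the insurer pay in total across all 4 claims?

$7,526

Claim 1 — $797: all of it applies to the deductible. Cost to patient: $797. OOP to date $797. Plan pays $797 − $797 = $0.
Claim 2 — $7,036: deductible takes $241, $6,795 remains; coinsurance $6,795 × 25% = $1,698.75. Patient owes $1,939.75 (running OOP $2,736.75). Plan pays $7,036 − $1,939.75 = $5,096.25.
Claim 3 — $2,644: deductible met; 25% of $2,644 = $661. Cost to patient: $661. OOP to date $3,397.75. Insurer: $2,644 − $661 = $1,983.
Claim 4 — $499: 25% coinsurance on $499 = $124.75. OOP would hit $3,522.50 > $3,450, so the cap limits the patient to $3,450 − $3,397.75 = $52.25. Plan pays $499 − $52.25 = $446.75.
Insurer total = bills − patient's total = $10,976 − $3,450 = $7,526.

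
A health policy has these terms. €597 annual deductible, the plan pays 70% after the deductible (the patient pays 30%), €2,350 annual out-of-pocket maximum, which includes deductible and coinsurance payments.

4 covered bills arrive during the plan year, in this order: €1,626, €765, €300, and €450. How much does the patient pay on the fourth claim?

#1 (€1,626): deductible takes €597, €1,029 remains; patient's 30% is €308.70. Cost to patient: €905.70. OOP to date €905.70.
#2 (€765): 30% coinsurance on €765 = €229.50. Cost to patient: €229.50. OOP to date €1,135.20.
#3 (€300): deductible met; 30% of €300 = €90. Patient pays €90; OOP now €1,225.20.
#4 (€450): 30% coinsurance on €450 = €135. Patient pays €135; OOP now €1,360.20.

€135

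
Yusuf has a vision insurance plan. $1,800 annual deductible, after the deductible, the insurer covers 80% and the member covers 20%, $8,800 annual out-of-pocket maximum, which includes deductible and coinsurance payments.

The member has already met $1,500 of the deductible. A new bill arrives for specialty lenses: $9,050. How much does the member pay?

$2,050

$1,500 of the $1,800 deductible is already met, leaving $300.
After the $300 deductible portion, $9,050 − $300 = $8,750 is subject to coinsurance.
20% of $8,750 = $1,750 falls to the member.
That puts the member's cost at $300 + $1,750 = $2,050 before any cap.
Year-to-date out-of-pocket becomes $1,500 + $2,050 = $3,550, still under the $8,800 maximum, so no cap applies.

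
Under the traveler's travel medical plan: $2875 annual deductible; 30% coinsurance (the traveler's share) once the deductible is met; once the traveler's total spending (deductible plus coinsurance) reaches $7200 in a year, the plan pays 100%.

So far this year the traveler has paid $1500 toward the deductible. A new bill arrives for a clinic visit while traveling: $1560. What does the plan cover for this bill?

$129.50

Remaining deductible: $2875 − $1500 = $1375.
That leaves $1560 − $1375 = $185 for coinsurance.
Traveler's 30% share of $185 is $55.50.
Traveler responsibility before any cap: $1375 + $55.50 = $1430.50.
Total out-of-pocket so far would be $1500 + $1430.50 = $2930.50, below the $7200 cap — no reduction.
The insurer covers the remainder: $1560 − $1430.50 = $129.50.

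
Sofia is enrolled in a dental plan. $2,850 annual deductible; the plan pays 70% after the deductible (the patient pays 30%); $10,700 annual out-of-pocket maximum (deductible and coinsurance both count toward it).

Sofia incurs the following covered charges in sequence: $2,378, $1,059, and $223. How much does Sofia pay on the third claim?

$66.90

Claim 1 ($2,378): entire amount goes to the deductible. Patient pays $2,378; OOP now $2,378.
Claim 2 ($1,059): deductible takes $472, $587 remains; 30% of $587 = $176.10. Patient pays $648.10; OOP now $3,026.10.
Claim 3 ($223): 30% coinsurance on $223 = $66.90. Patient owes $66.90 (running OOP $3,093).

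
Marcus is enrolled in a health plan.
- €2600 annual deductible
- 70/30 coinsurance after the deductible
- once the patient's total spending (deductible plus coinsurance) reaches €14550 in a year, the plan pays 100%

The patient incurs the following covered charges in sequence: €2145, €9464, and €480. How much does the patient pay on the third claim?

Bill 1, €2145: fully absorbed by the deductible. Cost to patient: €2145. OOP to date €2145.
Bill 2, €9464: deductible takes €455, €9009 remains; 30% of €9009 = €2702.70. Cost to patient: €3157.70. OOP to date €5302.70.
Bill 3, €480: 30% coinsurance on €480 = €144. Patient owes €144 (running OOP €5446.70).

€144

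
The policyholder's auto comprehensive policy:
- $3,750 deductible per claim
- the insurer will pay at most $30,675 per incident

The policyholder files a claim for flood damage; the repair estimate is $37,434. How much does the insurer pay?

$30,675

Less the $3,750 deductible: $37,434 − $3,750 = $33,684.
Since $33,684 > $30,675, the payout is capped at $30,675.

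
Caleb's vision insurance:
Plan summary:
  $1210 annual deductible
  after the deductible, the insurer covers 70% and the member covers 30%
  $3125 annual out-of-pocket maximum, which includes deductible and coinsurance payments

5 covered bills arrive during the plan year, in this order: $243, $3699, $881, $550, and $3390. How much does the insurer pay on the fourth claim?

Bill 1, $243: all of it applies to the deductible. Cost to member: $243. OOP to date $243. Insurer: $243 − $243 = $0.
Bill 2, $3699: $967 to deductible, leaving $2732; 30% of $2732 = $819.60. Member pays $1786.60; OOP now $2029.60. Plan pays $3699 − $1786.60 = $1912.40.
Bill 3, $881: deductible already satisfied, so member's share is 30% × $881 = $264.30. Member owes $264.30 (running OOP $2293.90). Insurer: $881 − $264.30 = $616.70.
Bill 4, $550: 30% coinsurance on $550 = $165. Member owes $165 (running OOP $2458.90). Insurer: $550 − $165 = $385.

$385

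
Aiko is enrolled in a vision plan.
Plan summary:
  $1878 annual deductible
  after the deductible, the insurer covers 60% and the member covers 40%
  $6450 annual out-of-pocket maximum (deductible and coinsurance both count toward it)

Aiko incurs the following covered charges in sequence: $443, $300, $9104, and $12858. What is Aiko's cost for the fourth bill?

Claim 1 ($443): fully absorbed by the deductible. Cost to member: $443. OOP to date $443.
Claim 2 ($300): fully absorbed by the deductible. Member owes $300 (running OOP $743).
Claim 3 ($9104): $1135 to deductible, leaving $7969; 40% of $7969 = $3187.60. Member pays $4322.60; OOP now $5065.60.
Claim 4 ($12858): 40% coinsurance on $12858 = $5143.20. OOP would hit $10208.80 > $6450, so the cap limits the member to $6450 − $5065.60 = $1384.40.

$1384.40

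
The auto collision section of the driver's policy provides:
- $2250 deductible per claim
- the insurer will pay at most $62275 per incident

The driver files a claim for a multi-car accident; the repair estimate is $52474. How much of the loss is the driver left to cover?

$2250

Subtract the deductible: $52474 − $2250 = $50224.
$50224 ≤ $62275, so the limit doesn't bind; insurer pays $50224.
Driver's share is the uncovered remainder: $52474 − $50224 = $2250.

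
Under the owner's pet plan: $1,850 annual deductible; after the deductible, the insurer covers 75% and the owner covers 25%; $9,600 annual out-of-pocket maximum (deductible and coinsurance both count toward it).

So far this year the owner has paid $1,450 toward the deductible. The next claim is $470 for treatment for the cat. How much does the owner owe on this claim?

$417.50

$1,450 of the $1,850 deductible is already met, leaving $400.
The remaining $70 (= $470 − $400) moves to coinsurance.
Coinsurance: $70 × 25% = $17.50.
Owner responsibility before any cap: $400 + $17.50 = $417.50.
Year-to-date out-of-pocket becomes $1,450 + $417.50 = $1,867.50, still under the $9,600 maximum, so no cap applies.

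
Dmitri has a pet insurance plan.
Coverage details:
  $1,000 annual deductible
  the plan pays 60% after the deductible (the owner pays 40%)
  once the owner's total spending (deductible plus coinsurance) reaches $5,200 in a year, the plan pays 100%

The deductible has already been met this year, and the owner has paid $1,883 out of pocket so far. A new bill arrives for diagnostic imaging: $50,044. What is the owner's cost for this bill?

$3,317

The deductible is already satisfied, so the full bill goes to coinsurance.
40% of $50,044 = $20,017.60 falls to the owner.
Adding $20,017.60 to the $1,883 already spent would give $21,900.60, which exceeds the $5,200 cap; the owner pays just $5,200 − $1,883 = $3,317.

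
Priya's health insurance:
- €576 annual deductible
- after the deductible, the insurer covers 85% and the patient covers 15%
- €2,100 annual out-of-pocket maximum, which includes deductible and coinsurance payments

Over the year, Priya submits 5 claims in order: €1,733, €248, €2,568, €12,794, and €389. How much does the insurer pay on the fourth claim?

Claim 1 (€1,733): €576 finishes the deductible; €1,157 goes to coinsurance; patient's 15% is €173.55. Patient owes €749.55 (running OOP €749.55). Insurer: €1,733 − €749.55 = €983.45.
Claim 2 (€248): deductible met; 15% of €248 = €37.20. Cost to patient: €37.20. OOP to date €786.75. Insurer: €248 − €37.20 = €210.80.
Claim 3 (€2,568): deductible already satisfied, so patient's share is 15% × €2,568 = €385.20. Cost to patient: €385.20. OOP to date €1,171.95. Plan pays €2,568 − €385.20 = €2,182.80.
Claim 4 (€12,794): deductible already satisfied, so patient's share is 15% × €12,794 = €1,919.10. That would push OOP to €3,091.05, over the €2,100 cap, so patient pays €2,100 − €1,171.95 = €928.05. Plan pays €12,794 − €928.05 = €11,865.95.

€11,865.95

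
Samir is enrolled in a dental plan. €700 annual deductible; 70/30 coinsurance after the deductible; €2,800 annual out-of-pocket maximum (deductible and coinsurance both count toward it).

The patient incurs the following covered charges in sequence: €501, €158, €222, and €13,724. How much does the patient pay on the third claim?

Claim 1 — €501: all of it applies to the deductible. Cost to patient: €501. OOP to date €501.
Claim 2 — €158: fully absorbed by the deductible. Patient pays €158; OOP now €659.
Claim 3 — €222: €41 to deductible, leaving €181; coinsurance €181 × 30% = €54.30. Patient pays €95.30; OOP now €754.30.

€95.30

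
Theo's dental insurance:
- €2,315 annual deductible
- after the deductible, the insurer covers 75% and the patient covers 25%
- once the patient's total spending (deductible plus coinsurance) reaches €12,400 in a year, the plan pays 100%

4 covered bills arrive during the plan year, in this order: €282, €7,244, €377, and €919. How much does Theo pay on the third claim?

Claim 1 — €282: fully absorbed by the deductible. Patient pays €282; OOP now €282.
Claim 2 — €7,244: deductible takes €2,033, €5,211 remains; 25% of €5,211 = €1,302.75. Patient owes €3,335.75 (running OOP €3,617.75).
Claim 3 — €377: deductible met; 25% of €377 = €94.25. Patient pays €94.25; OOP now €3,712.

€94.25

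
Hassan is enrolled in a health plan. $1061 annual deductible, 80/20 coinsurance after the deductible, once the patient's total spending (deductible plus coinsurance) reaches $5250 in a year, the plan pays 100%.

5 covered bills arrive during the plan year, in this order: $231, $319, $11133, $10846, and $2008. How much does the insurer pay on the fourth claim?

$8781.40

Claim 1 ($231): entire amount goes to the deductible. Patient pays $231; OOP now $231. Insurer: $231 − $231 = $0.
Claim 2 ($319): entire amount goes to the deductible. Patient owes $319 (running OOP $550). Insurer: $319 − $319 = $0.
Claim 3 ($11133): deductible takes $511, $10622 remains; 20% of $10622 = $2124.40. Patient pays $2635.40; OOP now $3185.40. Insurer: $11133 − $2635.40 = $8497.60.
Claim 4 ($10846): 20% coinsurance on $10846 = $2169.20. That would push OOP to $5354.60, over the $5250 cap, so patient pays $5250 − $3185.40 = $2064.60. Insurer: $10846 − $2064.60 = $8781.40.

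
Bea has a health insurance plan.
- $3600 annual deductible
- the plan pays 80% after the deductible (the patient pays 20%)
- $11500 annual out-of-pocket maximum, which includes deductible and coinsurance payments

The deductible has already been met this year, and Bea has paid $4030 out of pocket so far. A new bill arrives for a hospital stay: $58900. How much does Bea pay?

$7470

The deductible is already satisfied, so the full bill goes to coinsurance.
Patient's 20% share of $58900 is $11780.
Adding $11780 to the $4030 already spent would give $15810, which exceeds the $11500 cap; the patient pays just $11500 − $4030 = $7470.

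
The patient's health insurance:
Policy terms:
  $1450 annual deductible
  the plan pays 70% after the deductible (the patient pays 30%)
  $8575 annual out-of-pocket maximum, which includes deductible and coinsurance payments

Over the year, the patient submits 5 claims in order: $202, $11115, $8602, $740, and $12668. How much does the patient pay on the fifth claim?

Claim 1 ($202): all of it applies to the deductible. Patient pays $202; OOP now $202.
Claim 2 ($11115): deductible takes $1248, $9867 remains; patient's 30% is $2960.10. Patient pays $4208.10; OOP now $4410.10.
Claim 3 ($8602): deductible already satisfied, so patient's share is 30% × $8602 = $2580.60. Cost to patient: $2580.60. OOP to date $6990.70.
Claim 4 ($740): deductible met; 30% of $740 = $222. Patient pays $222; OOP now $7212.70.
Claim 5 ($12668): 30% coinsurance on $12668 = $3800.40. That would push OOP to $11013.10, over the $8575 cap, so patient pays $8575 − $7212.70 = $1362.30.

$1362.30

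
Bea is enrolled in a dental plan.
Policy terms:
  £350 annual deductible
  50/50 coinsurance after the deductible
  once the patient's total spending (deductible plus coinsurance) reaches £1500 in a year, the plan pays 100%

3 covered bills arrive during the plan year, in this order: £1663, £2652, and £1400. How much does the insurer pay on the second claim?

£2158.50

Claim 1 (£1663): £350 finishes the deductible; £1313 goes to coinsurance; coinsurance £1313 × 50% = £656.50. Patient owes £1006.50 (running OOP £1006.50). Insurer: £1663 − £1006.50 = £656.50.
Claim 2 (£2652): deductible met; 50% of £2652 = £1326. That would push OOP to £2332.50, over the £1500 cap, so patient pays £1500 − £1006.50 = £493.50. Plan pays £2652 − £493.50 = £2158.50.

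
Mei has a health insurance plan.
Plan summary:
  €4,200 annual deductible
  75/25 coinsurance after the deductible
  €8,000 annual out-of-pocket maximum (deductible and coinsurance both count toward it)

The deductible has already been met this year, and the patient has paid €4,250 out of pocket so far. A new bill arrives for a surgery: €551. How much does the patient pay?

With the deductible met, the entire €551 is subject to coinsurance.
25% of €551 = €137.75 falls to the patient.
Year-to-date out-of-pocket becomes €4,250 + €137.75 = €4,387.75, still under the €8,000 maximum, so no cap applies.

€137.75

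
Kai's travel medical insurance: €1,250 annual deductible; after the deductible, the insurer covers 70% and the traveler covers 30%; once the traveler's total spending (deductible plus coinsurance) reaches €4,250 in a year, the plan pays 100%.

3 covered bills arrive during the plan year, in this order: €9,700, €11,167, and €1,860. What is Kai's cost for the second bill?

€465

Claim 1 (€9,700): deductible takes €1,250, €8,450 remains; coinsurance €8,450 × 30% = €2,535. Traveler pays €3,785; OOP now €3,785.
Claim 2 (€11,167): deductible already satisfied, so traveler's share is 30% × €11,167 = €3,350.10. OOP would hit €7,135.10 > €4,250, so the cap limits the traveler to €4,250 − €3,785 = €465.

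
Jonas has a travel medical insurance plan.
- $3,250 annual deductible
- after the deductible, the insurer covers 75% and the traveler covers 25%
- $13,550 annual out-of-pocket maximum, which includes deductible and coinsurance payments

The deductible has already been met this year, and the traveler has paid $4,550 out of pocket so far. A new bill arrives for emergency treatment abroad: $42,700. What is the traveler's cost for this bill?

$9,000

With the deductible met, the entire $42,700 is subject to coinsurance.
25% of $42,700 = $10,675 falls to the traveler.
Adding $10,675 to the $4,550 already spent would give $15,225, which exceeds the $13,550 cap; the traveler pays just $13,550 − $4,550 = $9,000.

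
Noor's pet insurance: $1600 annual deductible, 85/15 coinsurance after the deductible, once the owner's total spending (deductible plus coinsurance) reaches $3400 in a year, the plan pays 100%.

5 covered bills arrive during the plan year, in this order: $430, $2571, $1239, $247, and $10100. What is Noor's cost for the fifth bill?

$1366.95

Claim 1 ($430): all of it applies to the deductible. Owner pays $430; OOP now $430.
Claim 2 ($2571): $1170 to deductible, leaving $1401; coinsurance $1401 × 15% = $210.15. Owner pays $1380.15; OOP now $1810.15.
Claim 3 ($1239): deductible met; 15% of $1239 = $185.85. Owner pays $185.85; OOP now $1996.
Claim 4 ($247): 15% coinsurance on $247 = $37.05. Owner owes $37.05 (running OOP $2033.05).
Claim 5 ($10100): deductible already satisfied, so owner's share is 15% × $10100 = $1515. OOP would hit $3548.05 > $3400, so the cap limits the owner to $3400 − $2033.05 = $1366.95.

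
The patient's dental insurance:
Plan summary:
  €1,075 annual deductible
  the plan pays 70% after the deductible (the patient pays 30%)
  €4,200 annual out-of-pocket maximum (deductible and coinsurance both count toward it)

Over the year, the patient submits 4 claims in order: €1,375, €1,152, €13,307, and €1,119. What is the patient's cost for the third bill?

€2,689.40

Claim 1 — €1,375: €1,075 finishes the deductible; €300 goes to coinsurance; 30% of €300 = €90. Patient pays €1,165; OOP now €1,165.
Claim 2 — €1,152: 30% coinsurance on €1,152 = €345.60. Cost to patient: €345.60. OOP to date €1,510.60.
Claim 3 — €13,307: 30% coinsurance on €13,307 = €3,992.10. Adding that to €1,510.60 gives €5,502.70, past the €4,200 cap; patient pays only €4,200 − €1,510.60 = €2,689.40.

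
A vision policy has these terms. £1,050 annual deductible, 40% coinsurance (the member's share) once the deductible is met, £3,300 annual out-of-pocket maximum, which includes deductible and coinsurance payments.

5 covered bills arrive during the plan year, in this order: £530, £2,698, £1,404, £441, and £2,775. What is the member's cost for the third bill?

Claim 1 — £530: all of it applies to the deductible. Member owes £530 (running OOP £530).
Claim 2 — £2,698: £520 finishes the deductible; £2,178 goes to coinsurance; member's 40% is £871.20. Member pays £1,391.20; OOP now £1,921.20.
Claim 3 — £1,404: deductible already satisfied, so member's share is 40% × £1,404 = £561.60. Member pays £561.60; OOP now £2,482.80.

£561.60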